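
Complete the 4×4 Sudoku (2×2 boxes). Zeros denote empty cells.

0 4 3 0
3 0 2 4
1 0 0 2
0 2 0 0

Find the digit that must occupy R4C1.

R1C1 = 2 (sole candidate).
R1C4 = 1 (sole candidate).
R2C2 = 1 (sole candidate).
R3C2 = 3 (sole candidate).
R3C3 = 4 (sole candidate).
R4C1 = 4: row 4 has {2}; col 1 has {1,2,3}; box has {1,2,3} → only 4 remains.

4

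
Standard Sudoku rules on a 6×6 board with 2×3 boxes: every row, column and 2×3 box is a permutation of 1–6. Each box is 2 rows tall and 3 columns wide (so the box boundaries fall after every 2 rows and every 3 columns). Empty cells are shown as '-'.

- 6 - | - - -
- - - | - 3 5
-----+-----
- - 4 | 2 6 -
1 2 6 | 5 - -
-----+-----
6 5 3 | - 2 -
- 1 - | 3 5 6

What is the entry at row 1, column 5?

1

row 2, column 2 = 4 (sole candidate).
row 3, column 2 = 3 (sole candidate).
row 3, column 6 = 1 (sole candidate).
row 4, column 5 = 4 (sole candidate).
row 4, column 6 = 3 (sole candidate).
row 5, column 6 = 4 (sole candidate).
row 6, column 3 = 2 (sole candidate).
row 1, column 5 = 1: row 1 has {6}; col 5 has {2,3,4,5,6}; box has {3,5} → only 1 remains.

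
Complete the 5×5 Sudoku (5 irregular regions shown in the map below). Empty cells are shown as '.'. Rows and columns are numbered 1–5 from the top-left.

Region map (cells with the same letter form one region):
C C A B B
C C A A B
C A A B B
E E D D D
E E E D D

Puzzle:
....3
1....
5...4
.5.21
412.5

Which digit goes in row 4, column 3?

row 1, column 1 = 2 (sole candidate).
row 1, column 2 = 4 (sole candidate).
row 2, column 2 = 3 (sole candidate).
row 2, column 5 = 2 (sole candidate).
row 3, column 2 = 2 (sole candidate).
row 3, column 4 = 1 (sole candidate).
row 4, column 1 = 3 (sole candidate).
row 4, column 3 = 4: row 4 has {1,2,3,5}; col 3 has {2}; region has {1,2,5} → only 4 remains.

4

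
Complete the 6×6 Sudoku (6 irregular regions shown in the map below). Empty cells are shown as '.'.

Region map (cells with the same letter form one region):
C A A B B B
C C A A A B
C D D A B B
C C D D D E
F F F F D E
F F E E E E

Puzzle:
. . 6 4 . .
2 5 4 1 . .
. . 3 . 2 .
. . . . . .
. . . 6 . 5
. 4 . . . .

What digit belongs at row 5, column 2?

row 2, column 5 = 3: row 2 has {1,2,4,5}; col 5 has {2}; region has {1,4,6} → only 3 remains.
row 2, column 6 = 6: row 2 has {1,2,3,4,5}; col 6 has {5}; region has {2,4} → only 6 remains.
row 3, column 4 = 5: row 3 has {2,3}; col 4 has {1,4,6}; region has {1,3,4,6} → only 5 remains.
row 3, column 6 = 1: row 3 has {2,3,5}; col 6 has {5,6}; region has {2,4,6} → only 1 remains.
row 4, column 4 = 2: row 4 has {}; col 4 has {1,4,5,6}; region has {3} → only 2 remains.
row 6, column 4 = 3: row 6 has {4}; col 4 has {1,2,4,5,6}; region has {5} → only 3 remains.
row 6, column 6 = 2: row 6 has {3,4}; col 6 has {1,5,6}; region has {3,5} → only 2 remains.
row 1, column 2 = 2: row 1 has {4,6}; col 2 has {4,5}; region has {1,3,4,5,6} → only 2 remains.
row 1, column 5 = 5: row 1 has {2,4,6}; col 5 has {2,3}; region has {1,2,4,6} → only 5 remains.
row 1, column 6 = 3: row 1 has {2,4,5,6}; col 6 has {1,2,5,6}; region has {1,2,4,5,6} → only 3 remains.
row 3, column 2 = 6: row 3 has {1,2,3,5}; col 2 has {2,4,5}; region has {2,3} → only 6 remains.
row 4, column 6 = 4: row 4 has {2}; col 6 has {1,2,3,5,6}; region has {2,3,5} → only 4 remains.
row 6, column 3 = 1: row 6 has {2,3,4}; col 3 has {3,4,6}; region has {2,3,4,5} → only 1 remains.
row 6, column 5 = 6: row 6 has {1,2,3,4}; col 5 has {2,3,5}; region has {1,2,3,4,5} → only 6 remains.
row 1, column 1 = 1: row 1 has {2,3,4,5,6}; col 1 has {2}; region has {2,5} → only 1 remains.
row 3, column 1 = 4: row 3 has {1,2,3,5,6}; col 1 has {1,2}; region has {1,2,5} → only 4 remains.
row 4, column 2 = 3: row 4 has {2,4}; col 2 has {2,4,5,6}; region has {1,2,4,5} → only 3 remains.
row 4, column 3 = 5: row 4 has {2,3,4}; col 3 has {1,3,4,6}; region has {2,3,6} → only 5 remains.
row 4, column 5 = 1: row 4 has {2,3,4,5}; col 5 has {2,3,5,6}; region has {2,3,5,6} → only 1 remains.
row 5, column 1 = 3: row 5 has {5,6}; col 1 has {1,2,4}; region has {4,6} → only 3 remains.
row 5, column 2 = 1: row 5 has {3,5,6}; col 2 has {2,3,4,5,6}; region has {3,4,6} → only 1 remains.

1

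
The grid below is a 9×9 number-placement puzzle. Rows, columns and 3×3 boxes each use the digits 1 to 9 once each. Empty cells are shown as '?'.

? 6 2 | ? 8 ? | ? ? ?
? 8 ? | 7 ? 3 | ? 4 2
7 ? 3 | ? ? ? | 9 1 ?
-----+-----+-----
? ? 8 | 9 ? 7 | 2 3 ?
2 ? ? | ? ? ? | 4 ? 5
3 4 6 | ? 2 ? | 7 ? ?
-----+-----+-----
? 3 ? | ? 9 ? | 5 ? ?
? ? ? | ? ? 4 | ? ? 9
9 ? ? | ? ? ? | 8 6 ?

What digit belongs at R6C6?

R1C7 = 3: row 1 has {2,6,8}; col 7 has {2,4,5,7,8,9}; box has {1,2,4,9} → only 3 remains.
R1C9 = 7: row 1 has {2,3,6,8}; col 9 has {2,5,9}; box has {1,2,3,4,9} → only 7 remains.
R2C7 = 6: row 2 has {2,3,4,7,8}; col 7 has {2,3,4,5,7,8,9}; box has {1,2,3,4,7,9} → only 6 remains.
R3C2 = 5: row 3 has {1,3,7,9}; col 2 has {3,4,6,8}; box has {2,3,6,7,8} → only 5 remains.
R3C9 = 8: row 3 has {1,3,5,7,9}; col 9 has {2,5,7,9}; box has {1,2,3,4,6,7,9} → only 8 remains.
R4C2 = 1: row 4 has {2,3,7,8,9}; col 2 has {3,4,5,6,8}; box has {2,3,4,6,8} → only 1 remains.
R4C9 = 6: row 4 has {1,2,3,7,8,9}; col 9 has {2,5,7,8,9}; box has {2,3,4,5,7} → only 6 remains.
R6C9 = 1: row 6 has {2,3,4,6,7}; col 9 has {2,5,6,7,8,9}; box has {2,3,4,5,6,7} → only 1 remains.
R7C9 = 4: row 7 has {3,5,9}; col 9 has {1,2,5,6,7,8,9}; box has {5,6,8,9} → only 4 remains.
R8C7 = 1: row 8 has {4,9}; col 7 has {2,3,4,5,6,7,8,9}; box has {4,5,6,8,9} → only 1 remains.
R9C9 = 3: row 9 has {6,8,9}; col 9 has {1,2,4,5,6,7,8,9}; box has {1,4,5,6,8,9} → only 3 remains.
R1C8 = 5: row 1 has {2,3,6,7,8}; col 8 has {1,3,4,6}; box has {1,2,3,4,6,7,8,9} → only 5 remains.
R2C1 = 1: row 2 has {2,3,4,6,7,8}; col 1 has {2,3,7,9}; box has {2,3,5,6,7,8} → only 1 remains.
R2C3 = 9: row 2 has {1,2,3,4,6,7,8}; col 3 has {2,3,6,8}; box has {1,2,3,5,6,7,8} → only 9 remains.
R2C5 = 5: row 2 has {1,2,3,4,6,7,8,9}; col 5 has {2,8,9}; box has {3,7,8} → only 5 remains.
R4C1 = 5: row 4 has {1,2,3,6,7,8,9}; col 1 has {1,2,3,7,9}; box has {1,2,3,4,6,8} → only 5 remains.
R4C5 = 4: row 4 has {1,2,3,5,6,7,8,9}; col 5 has {2,5,8,9}; box has {2,7,9} → only 4 remains.
R5C3 = 7: row 5 has {2,4,5}; col 3 has {2,3,6,8,9}; box has {1,2,3,4,5,6,8} → only 7 remains.
R7C3 = 1: row 7 has {3,4,5,9}; col 3 has {2,3,6,7,8,9}; box has {3,9} → only 1 remains.
R8C3 = 5: row 8 has {1,4,9}; col 3 has {1,2,3,6,7,8,9}; box has {1,3,9} → only 5 remains.
R9C3 = 4: row 9 has {3,6,8,9}; col 3 has {1,2,3,5,6,7,8,9}; box has {1,3,5,9} → only 4 remains.
R1C1 = 4: row 1 has {2,3,5,6,7,8}; col 1 has {1,2,3,5,7,9}; box has {1,2,3,5,6,7,8,9} → only 4 remains.
R1C4 = 1: row 1 has {2,3,4,5,6,7,8}; col 4 has {7,9}; box has {3,5,7,8} → only 1 remains.
R1C6 = 9: row 1 has {1,2,3,4,5,6,7,8}; col 6 has {3,4,7}; box has {1,3,5,7,8} → only 9 remains.
R3C5 = 6: row 3 has {1,3,5,7,8,9}; col 5 has {2,4,5,8,9}; box has {1,3,5,7,8,9} → only 6 remains.
R3C6 = 2: row 3 has {1,3,5,6,7,8,9}; col 6 has {3,4,7,9}; box has {1,3,5,6,7,8,9} → only 2 remains.
R5C2 = 9: row 5 has {2,4,5,7}; col 2 has {1,3,4,5,6,8}; box has {1,2,3,4,5,6,7,8} → only 9 remains.
R5C8 = 8: row 5 has {2,4,5,7,9}; col 8 has {1,3,4,5,6}; box has {1,2,3,4,5,6,7} → only 8 remains.
R6C8 = 9: row 6 has {1,2,3,4,6,7}; col 8 has {1,3,4,5,6,8}; box has {1,2,3,4,5,6,7,8} → only 9 remains.
R3C4 = 4: row 3 has {1,2,3,5,6,7,8,9}; col 4 has {1,7,9}; box has {1,2,3,5,6,7,8,9} → only 4 remains.
R7C8 = 7: in row 7, 7 can only go here (every other open cell in that row sees a 7).
R8C8 = 2: row 8 has {1,4,5,9}; col 8 has {1,3,4,5,6,7,8,9}; box has {1,3,4,5,6,7,8,9} → only 2 remains.
R8C2 = 7: row 8 has {1,2,4,5,9}; col 2 has {1,3,4,5,6,8,9}; box has {1,3,4,5,9} → only 7 remains.
R8C5 = 3: row 8 has {1,2,4,5,7,9}; col 5 has {2,4,5,6,8,9}; box has {4,9} → only 3 remains.
R9C2 = 2: row 9 has {3,4,6,8,9}; col 2 has {1,3,4,5,6,7,8,9}; box has {1,3,4,5,7,9} → only 2 remains.
R9C4 = 5: row 9 has {2,3,4,6,8,9}; col 4 has {1,4,7,9}; box has {3,4,9} → only 5 remains.
R9C6 = 1: row 9 has {2,3,4,5,6,8,9}; col 6 has {2,3,4,7,9}; box has {3,4,5,9} → only 1 remains.
R5C5 = 1: row 5 has {2,4,5,7,8,9}; col 5 has {2,3,4,5,6,8,9}; box has {2,4,7,9} → only 1 remains.
R5C6 = 6: row 5 has {1,2,4,5,7,8,9}; col 6 has {1,2,3,4,7,9}; box has {1,2,4,7,9} → only 6 remains.
R6C4 = 8: row 6 has {1,2,3,4,6,7,9}; col 4 has {1,4,5,7,9}; box has {1,2,4,6,7,9} → only 8 remains.
R6C6 = 5: row 6 has {1,2,3,4,6,7,8,9}; col 6 has {1,2,3,4,6,7,9}; box has {1,2,4,6,7,8,9} → only 5 remains.

5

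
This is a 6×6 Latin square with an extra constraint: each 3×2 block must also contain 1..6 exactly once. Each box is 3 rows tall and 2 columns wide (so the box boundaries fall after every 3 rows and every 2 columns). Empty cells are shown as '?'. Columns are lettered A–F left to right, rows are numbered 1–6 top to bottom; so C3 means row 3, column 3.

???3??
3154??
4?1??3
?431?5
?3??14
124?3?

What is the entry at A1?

A4 = 6 (sole candidate).
E4 = 2 (sole candidate).
A5 = 5 (sole candidate).
F6 = 6 (sole candidate).
A1 = 2: row 1 has {3}; col 1 has {1,3,4,5,6}; box has {1,3,4} → only 2 remains.

2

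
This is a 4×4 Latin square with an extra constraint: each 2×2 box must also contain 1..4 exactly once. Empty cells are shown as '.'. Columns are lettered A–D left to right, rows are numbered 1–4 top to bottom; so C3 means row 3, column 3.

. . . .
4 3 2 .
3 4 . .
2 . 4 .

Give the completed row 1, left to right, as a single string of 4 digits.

1234

A1 = 1: row 1 has {}; col 1 has {2,3,4}; box has {3,4} → only 1 remains.
B1 = 2: row 1 has {1}; col 2 has {3,4}; box has {1,3,4} → only 2 remains.
C1 = 3: row 1 has {1,2}; col 3 has {2,4}; box has {2} → only 3 remains.
D1 = 4: row 1 has {1,2,3}; col 4 has {}; box has {2,3} → only 4 remains.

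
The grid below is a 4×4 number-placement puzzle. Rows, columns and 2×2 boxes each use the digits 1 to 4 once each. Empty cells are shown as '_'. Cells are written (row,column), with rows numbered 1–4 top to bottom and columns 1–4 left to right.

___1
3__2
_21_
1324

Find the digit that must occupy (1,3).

(1,2) = 4: row 1 has {1}; col 2 has {2,3}; box has {3} → only 4 remains.
(1,3) = 3: row 1 has {1,4}; col 3 has {1,2}; box has {1,2} → only 3 remains.

3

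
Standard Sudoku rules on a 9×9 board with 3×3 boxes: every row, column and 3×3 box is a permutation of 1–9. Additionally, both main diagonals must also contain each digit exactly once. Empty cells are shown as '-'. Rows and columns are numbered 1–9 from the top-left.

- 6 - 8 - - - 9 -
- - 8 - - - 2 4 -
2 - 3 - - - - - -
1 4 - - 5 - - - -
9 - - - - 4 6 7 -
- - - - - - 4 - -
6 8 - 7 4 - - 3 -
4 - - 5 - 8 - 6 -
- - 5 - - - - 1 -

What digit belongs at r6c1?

8

r5c3 = 2 (sole candidate).
r1c3 = 4 (hidden single in row 1).
r3c4 = 4 (hidden single in row 3).
r9c9 = 4 (hidden single in row 9).
r9c7 = 8 (hidden single in row 9).
r6c1 = 8: in column 1, 8 can only go here (every other open cell in that column sees an 8).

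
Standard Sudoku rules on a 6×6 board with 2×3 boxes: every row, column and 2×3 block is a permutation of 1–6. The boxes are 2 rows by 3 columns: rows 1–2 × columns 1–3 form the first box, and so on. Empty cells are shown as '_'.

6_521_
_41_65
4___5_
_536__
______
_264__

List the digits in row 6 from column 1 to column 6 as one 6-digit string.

526431

r1c2 = 3: row 1 has {1,2,5,6}; col 2 has {2,4,5}; box has {1,4,5,6} → only 3 remains.
r1c6 = 4: row 1 has {1,2,3,5,6}; col 6 has {5}; box has {1,2,5,6} → only 4 remains.
r2c1 = 2: row 2 has {1,4,5,6}; col 1 has {4,6}; box has {1,3,4,5,6} → only 2 remains.
r2c4 = 3: row 2 has {1,2,4,5,6}; col 4 has {2,4,6}; box has {1,2,4,5,6} → only 3 remains.
r3c3 = 2: row 3 has {4,5}; col 3 has {1,3,5,6}; box has {3,4,5} → only 2 remains.
r3c4 = 1: row 3 has {2,4,5}; col 4 has {2,3,4,6}; box has {5,6} → only 1 remains.
r3c6 = 3: row 3 has {1,2,4,5}; col 6 has {4,5}; box has {1,5,6} → only 3 remains.
r4c1 = 1: row 4 has {3,5,6}; col 1 has {2,4,6}; box has {2,3,4,5} → only 1 remains.
r4c6 = 2: row 4 has {1,3,5,6}; col 6 has {3,4,5}; box has {1,3,5,6} → only 2 remains.
r5c2 = 1: row 5 has {}; col 2 has {2,3,4,5}; box has {2,6} → only 1 remains.
r5c3 = 4: row 5 has {1}; col 3 has {1,2,3,5,6}; box has {1,2,6} → only 4 remains.
r5c4 = 5: row 5 has {1,4}; col 4 has {1,2,3,4,6}; box has {4} → only 5 remains.
r5c6 = 6: row 5 has {1,4,5}; col 6 has {2,3,4,5}; box has {4,5} → only 6 remains.
r6c5 = 3: row 6 has {2,4,6}; col 5 has {1,5,6}; box has {4,5,6} → only 3 remains.
r6c6 = 1: row 6 has {2,3,4,6}; col 6 has {2,3,4,5,6}; box has {3,4,5,6} → only 1 remains.
r3c2 = 6: row 3 has {1,2,3,4,5}; col 2 has {1,2,3,4,5}; box has {1,2,3,4,5} → only 6 remains.
r4c5 = 4: row 4 has {1,2,3,5,6}; col 5 has {1,3,5,6}; box has {1,2,3,5,6} → only 4 remains.
r5c1 = 3: row 5 has {1,4,5,6}; col 1 has {1,2,4,6}; box has {1,2,4,6} → only 3 remains.
r5c5 = 2: row 5 has {1,3,4,5,6}; col 5 has {1,3,4,5,6}; box has {1,3,4,5,6} → only 2 remains.
r6c1 = 5: row 6 has {1,2,3,4,6}; col 1 has {1,2,3,4,6}; box has {1,2,3,4,6} → only 5 remains.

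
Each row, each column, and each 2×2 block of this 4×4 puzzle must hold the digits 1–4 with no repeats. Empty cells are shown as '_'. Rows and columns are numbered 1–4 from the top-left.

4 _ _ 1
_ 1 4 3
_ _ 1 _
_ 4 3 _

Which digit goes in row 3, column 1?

row 1, column 3 = 2: row 1 has {1,4}; col 3 has {1,3,4}; box has {1,3,4} → only 2 remains.
row 2, column 1 = 2: row 2 has {1,3,4}; col 1 has {4}; box has {1,4} → only 2 remains.
row 3, column 1 = 3: row 3 has {1}; col 1 has {2,4}; box has {4} → only 3 remains.

3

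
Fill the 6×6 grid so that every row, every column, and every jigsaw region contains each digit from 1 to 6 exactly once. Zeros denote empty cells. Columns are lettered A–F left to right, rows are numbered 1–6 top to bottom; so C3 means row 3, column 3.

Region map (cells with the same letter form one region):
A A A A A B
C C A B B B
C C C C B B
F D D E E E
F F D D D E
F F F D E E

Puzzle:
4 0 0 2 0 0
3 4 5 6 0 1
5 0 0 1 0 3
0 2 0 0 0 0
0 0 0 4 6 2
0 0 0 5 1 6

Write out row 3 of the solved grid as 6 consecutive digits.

E1 = 3: row 1 has {2,4}; col 5 has {1,6}; region has {2,4,5} → only 3 remains.
F1 = 5: row 1 has {2,3,4}; col 6 has {1,2,3,6}; region has {1,3,6} → only 5 remains.
E2 = 2: row 2 has {1,3,4,5,6}; col 5 has {1,3,6}; region has {1,3,5,6} → only 2 remains.
B3 = 6: row 3 has {1,3,5}; col 2 has {2,4}; region has {1,3,4,5} → only 6 remains.
C3 = 2: row 3 has {1,3,5,6}; col 3 has {5}; region has {1,3,4,5,6} → only 2 remains.
E3 = 4: row 3 has {1,2,3,5,6}; col 5 has {1,2,3,6}; region has {1,2,3,5,6} → only 4 remains.

562143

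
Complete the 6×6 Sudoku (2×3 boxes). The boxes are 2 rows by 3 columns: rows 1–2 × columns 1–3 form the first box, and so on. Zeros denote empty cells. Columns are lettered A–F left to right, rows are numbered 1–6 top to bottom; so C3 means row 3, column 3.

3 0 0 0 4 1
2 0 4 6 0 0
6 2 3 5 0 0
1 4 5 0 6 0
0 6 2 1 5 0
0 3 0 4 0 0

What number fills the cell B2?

1

B1 = 5 (sole candidate).
C1 = 6 (sole candidate).
D1 = 2 (sole candidate).
B2 = 1: row 2 has {2,4,6}; col 2 has {2,3,4,5,6}; box has {2,3,4,5,6} → only 1 remains.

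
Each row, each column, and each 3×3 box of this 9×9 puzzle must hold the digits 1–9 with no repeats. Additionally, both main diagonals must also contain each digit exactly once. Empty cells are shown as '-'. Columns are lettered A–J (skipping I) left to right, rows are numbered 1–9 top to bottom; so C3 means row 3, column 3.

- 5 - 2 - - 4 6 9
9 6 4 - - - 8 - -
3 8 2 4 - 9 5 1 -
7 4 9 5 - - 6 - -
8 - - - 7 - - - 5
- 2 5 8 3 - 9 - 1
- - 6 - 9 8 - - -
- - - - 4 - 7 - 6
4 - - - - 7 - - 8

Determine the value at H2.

A1 = 1: row 1 has {2,4,5,6,9}; col 1 has {3,4,7,8,9}; box has {2,3,4,5,6,8,9}; main diagonal has {2,5,6,7,8} → only 1 remains.
C1 = 7: row 1 has {1,2,4,5,6,9}; col 3 has {2,4,5,6,9}; box has {1,2,3,4,5,6,8,9} → only 7 remains.
E1 = 8: row 1 has {1,2,4,5,6,7,9}; col 5 has {3,4,7,9}; box has {2,4,9} → only 8 remains.
F1 = 3: row 1 has {1,2,4,5,6,7,8,9}; col 6 has {7,8,9}; box has {2,4,8,9} → only 3 remains.
E3 = 6: row 3 has {1,2,3,4,5,8,9}; col 5 has {3,4,7,8,9}; box has {2,3,4,8,9} → only 6 remains.
J3 = 7: row 3 has {1,2,3,4,5,6,8,9}; col 9 has {1,5,6,8,9}; box has {1,4,5,6,8,9} → only 7 remains.
A6 = 6: row 6 has {1,2,3,5,8,9}; col 1 has {1,3,4,7,8,9}; box has {2,4,5,7,8,9} → only 6 remains.
F6 = 4: row 6 has {1,2,3,5,6,8,9}; col 6 has {3,7,8,9}; box has {3,5,7,8}; main diagonal has {1,2,5,6,7,8} → only 4 remains.
H6 = 7: row 6 has {1,2,3,4,5,6,8,9}; col 8 has {1,6}; box has {1,5,6,9} → only 7 remains.
G7 = 3: row 7 has {6,8,9}; col 7 has {4,5,6,7,8,9}; box has {6,7,8}; main diagonal has {1,2,4,5,6,7,8} → only 3 remains.
H8 = 9: row 8 has {4,6,7}; col 8 has {1,6,7}; box has {3,6,7,8}; main diagonal has {1,2,3,4,5,6,7,8} → only 9 remains.
G5 = 2: row 5 has {5,7,8}; col 7 has {3,4,5,6,7,8,9}; box has {1,5,6,7,9} → only 2 remains.
D7 = 1: row 7 has {3,6,8,9}; col 4 has {2,4,5,8}; box has {4,7,8,9} → only 1 remains.
D8 = 3: row 8 has {4,6,7,9}; col 4 has {1,2,4,5,8}; box has {1,4,7,8,9} → only 3 remains.
D9 = 6: row 9 has {4,7,8}; col 4 has {1,2,3,4,5,8}; box has {1,3,4,7,8,9} → only 6 remains.
G9 = 1: row 9 has {4,6,7,8}; col 7 has {2,3,4,5,6,7,8,9}; box has {3,6,7,8,9} → only 1 remains.
D2 = 7: row 2 has {4,6,8,9}; col 4 has {1,2,3,4,5,6,8}; box has {2,3,4,6,8,9} → only 7 remains.
J4 = 3: row 4 has {4,5,6,7,9}; col 9 has {1,5,6,7,8,9}; box has {1,2,5,6,7,9} → only 3 remains.
D5 = 9: row 5 has {2,5,7,8}; col 4 has {1,2,3,4,5,6,7,8}; box has {3,4,5,7,8} → only 9 remains.
H5 = 4: row 5 has {2,5,7,8,9}; col 8 has {1,6,7,9}; box has {1,2,3,5,6,7,9} → only 4 remains.
B7 = 7: row 7 has {1,3,6,8,9}; col 2 has {2,4,5,6,8}; box has {4,6} → only 7 remains.
B8 = 1: row 8 has {3,4,6,7,9}; col 2 has {2,4,5,6,7,8}; box has {4,6,7}; anti-diagonal has {4,5,6,7,8,9} → only 1 remains.
C8 = 8: row 8 has {1,3,4,6,7,9}; col 3 has {2,4,5,6,7,9}; box has {1,4,6,7} → only 8 remains.
C9 = 3: row 9 has {1,4,6,7,8}; col 3 has {2,4,5,6,7,8,9}; box has {1,4,6,7,8} → only 3 remains.
J2 = 2: row 2 has {4,6,7,8,9}; col 9 has {1,3,5,6,7,8,9}; box has {1,4,5,6,7,8,9} → only 2 remains.
F4 = 2: row 4 has {3,4,5,6,7,9}; col 6 has {3,4,7,8,9}; box has {3,4,5,7,8,9}; anti-diagonal has {1,4,5,6,7,8,9} → only 2 remains.
H4 = 8: row 4 has {2,3,4,5,6,7,9}; col 8 has {1,4,6,7,9}; box has {1,2,3,4,5,6,7,9} → only 8 remains.
B5 = 3: row 5 has {2,4,5,7,8,9}; col 2 has {1,2,4,5,6,7,8}; box has {2,4,5,6,7,8,9} → only 3 remains.
C5 = 1: row 5 has {2,3,4,5,7,8,9}; col 3 has {2,3,4,5,6,7,8,9}; box has {2,3,4,5,6,7,8,9} → only 1 remains.
F5 = 6: row 5 has {1,2,3,4,5,7,8,9}; col 6 has {2,3,4,7,8,9}; box has {2,3,4,5,7,8,9} → only 6 remains.
J7 = 4: row 7 has {1,3,6,7,8,9}; col 9 has {1,2,3,5,6,7,8,9}; box has {1,3,6,7,8,9} → only 4 remains.
F8 = 5: row 8 has {1,3,4,6,7,8,9}; col 6 has {2,3,4,6,7,8,9}; box has {1,3,4,6,7,8,9} → only 5 remains.
B9 = 9: row 9 has {1,3,4,6,7,8}; col 2 has {1,2,3,4,5,6,7,8}; box has {1,3,4,6,7,8} → only 9 remains.
E9 = 2: row 9 has {1,3,4,6,7,8,9}; col 5 has {3,4,6,7,8,9}; box has {1,3,4,5,6,7,8,9} → only 2 remains.
H9 = 5: row 9 has {1,2,3,4,6,7,8,9}; col 8 has {1,4,6,7,8,9}; box has {1,3,4,6,7,8,9} → only 5 remains.
F2 = 1: row 2 has {2,4,6,7,8,9}; col 6 has {2,3,4,5,6,7,8,9}; box has {2,3,4,6,7,8,9} → only 1 remains.
H2 = 3: row 2 has {1,2,4,6,7,8,9}; col 8 has {1,4,5,6,7,8,9}; box has {1,2,4,5,6,7,8,9}; anti-diagonal has {1,2,4,5,6,7,8,9} → only 3 remains.

3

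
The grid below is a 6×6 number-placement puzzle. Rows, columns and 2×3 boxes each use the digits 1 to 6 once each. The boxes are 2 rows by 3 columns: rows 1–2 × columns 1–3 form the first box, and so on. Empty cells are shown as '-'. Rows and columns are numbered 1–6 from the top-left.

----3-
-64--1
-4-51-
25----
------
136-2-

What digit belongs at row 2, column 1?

3

row 1, column 1 = 5 (sole candidate).
row 2, column 1 = 3: row 2 has {1,4,6}; col 1 has {1,2,5}; box has {4,5,6} → only 3 remains.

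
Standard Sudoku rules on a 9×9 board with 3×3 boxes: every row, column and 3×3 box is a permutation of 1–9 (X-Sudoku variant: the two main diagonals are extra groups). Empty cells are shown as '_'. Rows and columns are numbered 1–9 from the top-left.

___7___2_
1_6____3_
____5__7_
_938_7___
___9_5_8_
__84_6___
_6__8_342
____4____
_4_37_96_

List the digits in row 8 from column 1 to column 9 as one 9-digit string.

row 2, column 4 = 2: row 2 has {1,3,6}; col 4 has {3,4,7,8,9}; box has {5,7} → only 2 remains.
row 2, column 5 = 9: row 2 has {1,2,3,6}; col 5 has {4,5,7,8}; box has {2,5,7} → only 9 remains.
row 2, column 2 = 7: in row 2, 7 can only go here (every other open cell in that row sees a 7).
row 5, column 9 = 3: in row 5, 3 can only go here (every other open cell in that row sees a 3).
row 6, column 5 = 3: in row 6, 3 can only go here (every other open cell in that row sees a 3).
row 7, column 1 = 7: in row 7, 7 can only go here (every other open cell in that row sees a 7).
row 8, column 1 = 3: in row 8, 3 can only go here (every other open cell in that row sees a 3).
row 8, column 4 = 6: in row 8, 6 can only go here (every other open cell in that row sees a 6).
row 3, column 4 = 1: row 3 has {5,7}; col 4 has {2,3,4,6,7,8,9}; box has {2,5,7,9} → only 1 remains.
row 7, column 4 = 5: row 7 has {2,3,4,6,7,8}; col 4 has {1,2,3,4,6,7,8,9}; box has {3,4,6,7,8} → only 5 remains.
row 1, column 5 = 6: row 1 has {2,7}; col 5 has {3,4,5,7,8,9}; box has {1,2,5,7,9} → only 6 remains.
row 9, column 1 = 8: in row 9, 8 can only go here (every other open cell in that row sees an 8).
row 3, column 7 = 6: row 3 has {1,5,7}; col 7 has {3,9}; box has {2,3,7}; anti-diagonal has {3,4,7,8} → only 6 remains.
row 5, column 1 = 6: in row 5, 6 can only go here (every other open cell in that row sees a 6).
row 4, column 9 = 6: in row 4, 6 can only go here (every other open cell in that row sees a 6).
row 5, column 3 = 7: in column 3, 7 can only go here (every other open cell in that column sees a 7).
row 5, column 7 = 4: in row 5, 4 can only go here (every other open cell in that row sees a 4).
row 4, column 1 = 4: in row 4, 4 can only go here (every other open cell in that row sees a 4).
row 6, column 8 = 9: in column 8, 9 can only go here (every other open cell in that column sees a 9).
row 3, column 3 = 4: in main diagonal, 4 can only go here (every other open cell in that diagonal sees a 4).
row 1, column 6 = 4: in row 1, 4 can only go here (every other open cell in that row sees a 4).
row 2, column 6 = 8: row 2 has {1,2,3,6,7,9}; col 6 has {4,5,6,7}; box has {1,2,4,5,6,7,9} → only 8 remains.
row 2, column 7 = 5: row 2 has {1,2,3,6,7,8,9}; col 7 has {3,4,6,9}; box has {2,3,6,7} → only 5 remains.
row 2, column 9 = 4: row 2 has {1,2,3,5,6,7,8,9}; col 9 has {2,3,6}; box has {2,3,5,6,7} → only 4 remains.
row 3, column 6 = 3: row 3 has {1,4,5,6,7}; col 6 has {4,5,6,7,8}; box has {1,2,4,5,6,7,8,9} → only 3 remains.
row 1, column 2 = 3: in row 1, 3 can only go here (every other open cell in that row sees a 3).
row 1, column 7 = 8: in row 1, 8 can only go here (every other open cell in that row sees an 8).
row 3, column 9 = 9: row 3 has {1,3,4,5,6,7}; col 9 has {2,3,4,6}; box has {2,3,4,5,6,7,8} → only 9 remains.
row 1, column 9 = 1: row 1 has {2,3,4,6,7,8}; col 9 has {2,3,4,6,9}; box has {2,3,4,5,6,7,8,9}; anti-diagonal has {3,4,6,7,8} → only 1 remains.
row 3, column 1 = 2: row 3 has {1,3,4,5,6,7,9}; col 1 has {1,3,4,6,7,8}; box has {1,3,4,6,7} → only 2 remains.
row 3, column 2 = 8: row 3 has {1,2,3,4,5,6,7,9}; col 2 has {3,4,6,7,9}; box has {1,2,3,4,6,7} → only 8 remains.
row 5, column 5 = 2: row 5 has {3,4,5,6,7,8,9}; col 5 has {3,4,5,6,7,8,9}; box has {3,4,5,6,7,8,9}; main diagonal has {3,4,6,7,8}; anti-diagonal has {1,3,4,6,7,8} → only 2 remains.
row 6, column 1 = 5: row 6 has {3,4,6,8,9}; col 1 has {1,2,3,4,6,7,8}; box has {3,4,6,7,8,9} → only 5 remains.
row 6, column 9 = 7: row 6 has {3,4,5,6,8,9}; col 9 has {1,2,3,4,6,9}; box has {3,4,6,8,9} → only 7 remains.
row 7, column 3 = 9: row 7 has {2,3,4,5,6,7,8}; col 3 has {3,4,6,7,8}; box has {3,4,6,7,8}; anti-diagonal has {1,2,3,4,6,7,8} → only 9 remains.
row 7, column 6 = 1: row 7 has {2,3,4,5,6,7,8,9}; col 6 has {3,4,5,6,7,8}; box has {3,4,5,6,7,8} → only 1 remains.
row 8, column 2 = 5: row 8 has {3,4,6}; col 2 has {3,4,6,7,8,9}; box has {3,4,6,7,8,9}; anti-diagonal has {1,2,3,4,6,7,8,9} → only 5 remains.
row 8, column 8 = 1: row 8 has {3,4,5,6}; col 8 has {2,3,4,6,7,8,9}; box has {2,3,4,6,9}; main diagonal has {2,3,4,6,7,8} → only 1 remains.
row 8, column 9 = 8: row 8 has {1,3,4,5,6}; col 9 has {1,2,3,4,6,7,9}; box has {1,2,3,4,6,9} → only 8 remains.
row 9, column 6 = 2: row 9 has {3,4,6,7,8,9}; col 6 has {1,3,4,5,6,7,8}; box has {1,3,4,5,6,7,8} → only 2 remains.
row 9, column 9 = 5: row 9 has {2,3,4,6,7,8,9}; col 9 has {1,2,3,4,6,7,8,9}; box has {1,2,3,4,6,8,9}; main diagonal has {1,2,3,4,6,7,8} → only 5 remains.
row 1, column 1 = 9: row 1 has {1,2,3,4,6,7,8}; col 1 has {1,2,3,4,5,6,7,8}; box has {1,2,3,4,6,7,8}; main diagonal has {1,2,3,4,5,6,7,8} → only 9 remains.
row 1, column 3 = 5: row 1 has {1,2,3,4,6,7,8,9}; col 3 has {3,4,6,7,8,9}; box has {1,2,3,4,6,7,8,9} → only 5 remains.
row 4, column 5 = 1: row 4 has {3,4,6,7,8,9}; col 5 has {2,3,4,5,6,7,8,9}; box has {2,3,4,5,6,7,8,9} → only 1 remains.
row 4, column 7 = 2: row 4 has {1,3,4,6,7,8,9}; col 7 has {3,4,5,6,8,9}; box has {3,4,6,7,8,9} → only 2 remains.
row 4, column 8 = 5: row 4 has {1,2,3,4,6,7,8,9}; col 8 has {1,2,3,4,6,7,8,9}; box has {2,3,4,6,7,8,9} → only 5 remains.
row 5, column 2 = 1: row 5 has {2,3,4,5,6,7,8,9}; col 2 has {3,4,5,6,7,8,9}; box has {3,4,5,6,7,8,9} → only 1 remains.
row 6, column 2 = 2: row 6 has {3,4,5,6,7,8,9}; col 2 has {1,3,4,5,6,7,8,9}; box has {1,3,4,5,6,7,8,9} → only 2 remains.
row 6, column 7 = 1: row 6 has {2,3,4,5,6,7,8,9}; col 7 has {2,3,4,5,6,8,9}; box has {2,3,4,5,6,7,8,9} → only 1 remains.
row 8, column 3 = 2: row 8 has {1,3,4,5,6,8}; col 3 has {3,4,5,6,7,8,9}; box has {3,4,5,6,7,8,9} → only 2 remains.
row 8, column 6 = 9: row 8 has {1,2,3,4,5,6,8}; col 6 has {1,2,3,4,5,6,7,8}; box has {1,2,3,4,5,6,7,8} → only 9 remains.
row 8, column 7 = 7: row 8 has {1,2,3,4,5,6,8,9}; col 7 has {1,2,3,4,5,6,8,9}; box has {1,2,3,4,5,6,8,9} → only 7 remains.

352649718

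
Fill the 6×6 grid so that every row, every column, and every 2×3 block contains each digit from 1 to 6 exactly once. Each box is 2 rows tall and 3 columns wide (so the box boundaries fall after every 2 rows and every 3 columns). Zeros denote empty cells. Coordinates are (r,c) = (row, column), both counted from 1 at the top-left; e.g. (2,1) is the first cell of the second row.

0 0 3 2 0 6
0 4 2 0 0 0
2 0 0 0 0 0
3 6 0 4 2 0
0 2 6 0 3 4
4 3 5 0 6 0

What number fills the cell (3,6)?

3

(4,3) = 1 (sole candidate).
(4,6) = 5 (sole candidate).
(5,1) = 1 (sole candidate).
(5,4) = 5 (sole candidate).
(6,4) = 1 (sole candidate).
(6,6) = 2 (sole candidate).
(1,1) = 5 (sole candidate).
(1,2) = 1 (sole candidate).
(1,5) = 4 (sole candidate).
(2,1) = 6 (sole candidate).
(2,4) = 3 (sole candidate).
(2,6) = 1 (sole candidate).
(3,2) = 5 (sole candidate).
(3,3) = 4 (sole candidate).
(3,4) = 6 (sole candidate).
(3,5) = 1 (sole candidate).
(3,6) = 3: row 3 has {1,2,4,5,6}; col 6 has {1,2,4,5,6}; box has {1,2,4,5,6} → only 3 remains.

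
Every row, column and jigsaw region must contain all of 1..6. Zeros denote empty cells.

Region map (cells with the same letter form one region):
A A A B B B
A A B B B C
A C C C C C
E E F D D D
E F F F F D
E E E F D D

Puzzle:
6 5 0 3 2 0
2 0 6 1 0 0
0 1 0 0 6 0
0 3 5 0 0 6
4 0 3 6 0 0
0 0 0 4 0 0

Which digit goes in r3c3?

4

r1c6 = 4: row 1 has {2,3,5,6}; col 6 has {6}; region has {1,2,3,6} → only 4 remains.
r2c2 = 4: row 2 has {1,2,6}; col 2 has {1,3,5}; region has {2,5,6} → only 4 remains.
r2c5 = 5: row 2 has {1,2,4,6}; col 5 has {2,6}; region has {1,2,3,4,6} → only 5 remains.
r2c6 = 3: row 2 has {1,2,4,5,6}; col 6 has {4,6}; region has {1,6} → only 3 remains.
r3c1 = 3: row 3 has {1,6}; col 1 has {2,4,6}; region has {2,4,5,6} → only 3 remains.
r4c1 = 1: row 4 has {3,5,6}; col 1 has {2,3,4,6}; region has {3,4} → only 1 remains.
r4c4 = 2: row 4 has {1,3,5,6}; col 4 has {1,3,4,6}; region has {6} → only 2 remains.
r4c5 = 4: row 4 has {1,2,3,5,6}; col 5 has {2,5,6}; region has {2,6} → only 4 remains.
r5c2 = 2: row 5 has {3,4,6}; col 2 has {1,3,4,5}; region has {3,4,5,6} → only 2 remains.
r5c5 = 1: row 5 has {2,3,4,6}; col 5 has {2,4,5,6}; region has {2,3,4,5,6} → only 1 remains.
r5c6 = 5: row 5 has {1,2,3,4,6}; col 6 has {3,4,6}; region has {2,4,6} → only 5 remains.
r6c1 = 5: row 6 has {4}; col 1 has {1,2,3,4,6}; region has {1,3,4} → only 5 remains.
r6c2 = 6: row 6 has {4,5}; col 2 has {1,2,3,4,5}; region has {1,3,4,5} → only 6 remains.
r6c3 = 2: row 6 has {4,5,6}; col 3 has {3,5,6}; region has {1,3,4,5,6} → only 2 remains.
r6c5 = 3: row 6 has {2,4,5,6}; col 5 has {1,2,4,5,6}; region has {2,4,5,6} → only 3 remains.
r6c6 = 1: row 6 has {2,3,4,5,6}; col 6 has {3,4,5,6}; region has {2,3,4,5,6} → only 1 remains.
r1c3 = 1: row 1 has {2,3,4,5,6}; col 3 has {2,3,5,6}; region has {2,3,4,5,6} → only 1 remains.
r3c3 = 4: row 3 has {1,3,6}; col 3 has {1,2,3,5,6}; region has {1,3,6} → only 4 remains.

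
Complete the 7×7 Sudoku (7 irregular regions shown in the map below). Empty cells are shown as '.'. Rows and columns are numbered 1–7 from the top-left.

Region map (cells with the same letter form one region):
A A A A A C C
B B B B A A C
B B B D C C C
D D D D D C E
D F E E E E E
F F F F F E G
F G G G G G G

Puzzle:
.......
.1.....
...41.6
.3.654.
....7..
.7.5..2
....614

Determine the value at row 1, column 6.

2

row 4, column 7 = 1: row 4 has {3,4,5,6}; col 7 has {2,4,6}; region has {7} → only 1 remains.
row 7, column 2 = 5: row 7 has {1,4,6}; col 2 has {1,3,7}; region has {1,2,4,6} → only 5 remains.
row 3, column 2 = 2: row 3 has {1,4,6}; col 2 has {1,3,5,7}; region has {1} → only 2 remains.
row 5, column 1 = 1: in row 5, 1 can only go here (every other open cell in that row sees a 1).
row 6, column 3 = 1: in row 6, 1 can only go here (every other open cell in that row sees a 1).
row 1, column 4 = 1: in row 1, 1 can only go here (every other open cell in that row sees a 1).
row 7, column 1 = 2: in row 7, 2 can only go here (every other open cell in that row sees a 2).
row 4, column 1 = 7: row 4 has {1,3,4,5,6}; col 1 has {1,2}; region has {1,3,4,5,6} → only 7 remains.
row 4, column 3 = 2: row 4 has {1,3,4,5,6,7}; col 3 has {1}; region has {1,3,4,5,6,7} → only 2 remains.
row 5, column 4 = 2: in column 4, 2 can only go here (every other open cell in that column sees a 2).
row 1, column 6 = 2: in region C, 2 can only go here (every other open cell in that region sees a 2).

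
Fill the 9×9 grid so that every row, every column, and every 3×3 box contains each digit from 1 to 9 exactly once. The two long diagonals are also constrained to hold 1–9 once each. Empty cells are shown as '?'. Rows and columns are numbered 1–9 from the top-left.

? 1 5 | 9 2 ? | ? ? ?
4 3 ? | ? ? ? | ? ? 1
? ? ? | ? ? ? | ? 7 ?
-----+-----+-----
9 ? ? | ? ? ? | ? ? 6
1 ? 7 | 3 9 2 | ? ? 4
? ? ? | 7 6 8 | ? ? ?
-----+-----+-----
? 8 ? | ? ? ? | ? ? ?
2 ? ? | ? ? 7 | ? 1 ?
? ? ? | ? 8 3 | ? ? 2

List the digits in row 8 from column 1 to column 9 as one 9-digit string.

R3C3 = 6: row 3 has {7}; col 3 has {5,7}; box has {1,3,4,5}; main diagonal has {1,2,3,8,9} → only 6 remains.
R1C1 = 7: row 1 has {1,2,5,9}; col 1 has {1,2,4,9}; box has {1,3,4,5,6}; main diagonal has {1,2,3,6,8,9} → only 7 remains.
R3C1 = 8: row 3 has {6,7}; col 1 has {1,2,4,7,9}; box has {1,3,4,5,6,7} → only 8 remains.
R2C5 = 7: in row 2, 7 can only go here (every other open cell in that row sees a 7).
R4C7 = 7: in row 4, 7 can only go here (every other open cell in that row sees a 7).
R5C2 = 6: in row 5, 6 can only go here (every other open cell in that row sees a 6).
R6C7 = 1: in row 6, 1 can only go here (every other open cell in that row sees a 1).
R7C4 = 2: in row 7, 2 can only go here (every other open cell in that row sees a 2).
R7C9 = 7: in row 7, 7 can only go here (every other open cell in that row sees a 7).
R9C2 = 7: in row 9, 7 can only go here (every other open cell in that row sees a 7).
R3C2 = 9: in column 2, 9 can only go here (every other open cell in that column sees a 9).
R2C3 = 2: row 2 has {1,3,4,7}; col 3 has {5,6,7}; box has {1,3,4,5,6,7,8,9} → only 2 remains.
R2C7 = 9: in row 2, 9 can only go here (every other open cell in that row sees a 9).
R3C7 = 2: in row 3, 2 can only go here (every other open cell in that row sees a 2).
R4C3 = 8: in column 3, 8 can only go here (every other open cell in that column sees an 8).
R4C8 = 3: in row 4, 3 can only go here (every other open cell in that row sees a 3).
R4C2 = 2: in row 4, 2 can only go here (every other open cell in that row sees a 2).
R6C8 = 2: in row 6, 2 can only go here (every other open cell in that row sees a 2).
R6C9 = 9: in row 6, 9 can only go here (every other open cell in that row sees a 9).
R8C3 = 9: in row 8, 9 can only go here (every other open cell in that row sees a 9).
R9C8 = 9: in row 9, 9 can only go here (every other open cell in that row sees a 9).
R7C6 = 9: in row 7, 9 can only go here (every other open cell in that row sees a 9).
R2C4 = 8: in column 4, 8 can only go here (every other open cell in that column sees an 8).
R3C5 = 3: in column 5, 3 can only go here (every other open cell in that column sees a 3).
R3C9 = 5: row 3 has {2,3,6,7,8,9}; col 9 has {1,2,4,6,7,9}; box has {1,2,7,9} → only 5 remains.
R2C8 = 6: row 2 has {1,2,3,4,7,8,9}; col 8 has {1,2,3,7,9}; box has {1,2,5,7,9}; anti-diagonal has {2,7,9} → only 6 remains.
R9C1 = 5: row 9 has {2,3,7,8,9}; col 1 has {1,2,4,7,8,9}; box has {2,7,8,9}; anti-diagonal has {2,6,7,9} → only 5 remains.
R2C6 = 5: row 2 has {1,2,3,4,6,7,8,9}; col 6 has {2,3,7,8,9}; box has {2,3,7,8,9} → only 5 remains.
R6C1 = 3: row 6 has {1,2,6,7,8,9}; col 1 has {1,2,4,5,7,8,9}; box has {1,2,6,7,8,9} → only 3 remains.
R6C3 = 4: row 6 has {1,2,3,6,7,8,9}; col 3 has {2,5,6,7,8,9}; box has {1,2,3,6,7,8,9} → only 4 remains.
R7C1 = 6: row 7 has {2,7,8,9}; col 1 has {1,2,3,4,5,7,8,9}; box has {2,5,7,8,9} → only 6 remains.
R8C2 = 4: row 8 has {1,2,7,9}; col 2 has {1,2,3,6,7,8,9}; box has {2,5,6,7,8,9}; anti-diagonal has {2,5,6,7,9} → only 4 remains.
R8C5 = 5: row 8 has {1,2,4,7,9}; col 5 has {2,3,6,7,8,9}; box has {2,3,7,8,9} → only 5 remains.
R9C3 = 1: row 9 has {2,3,5,7,8,9}; col 3 has {2,4,5,6,7,8,9}; box has {2,4,5,6,7,8,9} → only 1 remains.
R4C6 = 1: row 4 has {2,3,6,7,8,9}; col 6 has {2,3,5,7,8,9}; box has {2,3,6,7,8,9}; anti-diagonal has {2,4,5,6,7,9} → only 1 remains.
R6C2 = 5: row 6 has {1,2,3,4,6,7,8,9}; col 2 has {1,2,3,4,6,7,8,9}; box has {1,2,3,4,6,7,8,9} → only 5 remains.
R7C3 = 3: row 7 has {2,6,7,8,9}; col 3 has {1,2,4,5,6,7,8,9}; box has {1,2,4,5,6,7,8,9}; anti-diagonal has {1,2,4,5,6,7,9} → only 3 remains.
R8C4 = 6: row 8 has {1,2,4,5,7,9}; col 4 has {2,3,7,8,9}; box has {2,3,5,7,8,9} → only 6 remains.
R9C4 = 4: row 9 has {1,2,3,5,7,8,9}; col 4 has {2,3,6,7,8,9}; box has {2,3,5,6,7,8,9} → only 4 remains.
R9C7 = 6: row 9 has {1,2,3,4,5,7,8,9}; col 7 has {1,2,7,9}; box has {1,2,7,9} → only 6 remains.
R1C9 = 8: row 1 has {1,2,5,7,9}; col 9 has {1,2,4,5,6,7,9}; box has {1,2,5,6,7,9}; anti-diagonal has {1,2,3,4,5,6,7,9} → only 8 remains.
R3C4 = 1: row 3 has {2,3,5,6,7,8,9}; col 4 has {2,3,4,6,7,8,9}; box has {2,3,5,7,8,9} → only 1 remains.
R3C6 = 4: row 3 has {1,2,3,5,6,7,8,9}; col 6 has {1,2,3,5,7,8,9}; box has {1,2,3,5,7,8,9} → only 4 remains.
R4C4 = 5: row 4 has {1,2,3,6,7,8,9}; col 4 has {1,2,3,4,6,7,8,9}; box has {1,2,3,6,7,8,9}; main diagonal has {1,2,3,6,7,8,9} → only 5 remains.
R4C5 = 4: row 4 has {1,2,3,5,6,7,8,9}; col 5 has {2,3,5,6,7,8,9}; box has {1,2,3,5,6,7,8,9} → only 4 remains.
R7C5 = 1: row 7 has {2,3,6,7,8,9}; col 5 has {2,3,4,5,6,7,8,9}; box has {2,3,4,5,6,7,8,9} → only 1 remains.
R7C7 = 4: row 7 has {1,2,3,6,7,8,9}; col 7 has {1,2,6,7,9}; box has {1,2,6,7,9}; main diagonal has {1,2,3,5,6,7,8,9} → only 4 remains.
R7C8 = 5: row 7 has {1,2,3,4,6,7,8,9}; col 8 has {1,2,3,6,7,9}; box has {1,2,4,6,7,9} → only 5 remains.
R8C9 = 3: row 8 has {1,2,4,5,6,7,9}; col 9 has {1,2,4,5,6,7,8,9}; box has {1,2,4,5,6,7,9} → only 3 remains.
R1C6 = 6: row 1 has {1,2,5,7,8,9}; col 6 has {1,2,3,4,5,7,8,9}; box has {1,2,3,4,5,7,8,9} → only 6 remains.
R1C7 = 3: row 1 has {1,2,5,6,7,8,9}; col 7 has {1,2,4,6,7,9}; box has {1,2,5,6,7,8,9} → only 3 remains.
R1C8 = 4: row 1 has {1,2,3,5,6,7,8,9}; col 8 has {1,2,3,5,6,7,9}; box has {1,2,3,5,6,7,8,9} → only 4 remains.
R5C8 = 8: row 5 has {1,2,3,4,6,7,9}; col 8 has {1,2,3,4,5,6,7,9}; box has {1,2,3,4,6,7,9} → only 8 remains.
R8C7 = 8: row 8 has {1,2,3,4,5,6,7,9}; col 7 has {1,2,3,4,6,7,9}; box has {1,2,3,4,5,6,7,9} → only 8 remains.

249657813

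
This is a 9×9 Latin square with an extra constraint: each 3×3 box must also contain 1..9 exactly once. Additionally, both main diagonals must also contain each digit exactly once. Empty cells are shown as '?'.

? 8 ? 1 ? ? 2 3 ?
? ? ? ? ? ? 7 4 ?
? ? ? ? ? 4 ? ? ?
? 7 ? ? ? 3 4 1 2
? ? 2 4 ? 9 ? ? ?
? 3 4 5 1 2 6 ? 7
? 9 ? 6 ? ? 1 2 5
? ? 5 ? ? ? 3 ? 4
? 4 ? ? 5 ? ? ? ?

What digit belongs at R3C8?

R4C4 = 8 (sole candidate).
R4C5 = 6 (sole candidate).
R5C5 = 7 (sole candidate).
R7C3 = 8 (sole candidate).
R7C6 = 7 (sole candidate).
R1C5 = 9 (sole candidate).
R1C9 = 6 (sole candidate).
R3C7 = 9 (sole candidate).
R4C3 = 9 (sole candidate).
R6C1 = 8 (sole candidate).
R6C8 = 9 (sole candidate).
R7C1 = 3 (sole candidate).
R7C5 = 4 (sole candidate).
R8C8 = 6 (sole candidate).
R9C7 = 8 (sole candidate).
R9C8 = 7 (sole candidate).
R9C9 = 9 (sole candidate).
R1C3 = 7 (sole candidate).
R1C6 = 5 (sole candidate).
R2C2 = 5 (sole candidate).
R3C3 = 3 (sole candidate).
R4C1 = 5 (sole candidate).
R5C7 = 5 (sole candidate).
R5C8 = 8 (sole candidate).
R5C9 = 3 (sole candidate).
R9C6 = 1 (sole candidate).
R1C1 = 4 (sole candidate).
R3C8 = 5: row 3 has {3,4,9}; col 8 has {1,2,3,4,6,7,8,9}; box has {2,3,4,6,7,9} → only 5 remains.

5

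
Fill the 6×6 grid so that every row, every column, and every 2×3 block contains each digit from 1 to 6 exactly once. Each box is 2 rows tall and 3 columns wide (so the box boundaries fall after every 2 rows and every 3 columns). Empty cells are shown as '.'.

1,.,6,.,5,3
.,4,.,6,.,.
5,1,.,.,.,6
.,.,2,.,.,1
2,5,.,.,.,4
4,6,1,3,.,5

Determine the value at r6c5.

r1c2 = 2: row 1 has {1,3,5,6}; col 2 has {1,4,5,6}; box has {1,4,6} → only 2 remains.
r1c4 = 4: row 1 has {1,2,3,5,6}; col 4 has {3,6}; box has {3,5,6} → only 4 remains.
r2c1 = 3: row 2 has {4,6}; col 1 has {1,2,4,5}; box has {1,2,4,6} → only 3 remains.
r2c3 = 5: row 2 has {3,4,6}; col 3 has {1,2,6}; box has {1,2,3,4,6} → only 5 remains.
r2c6 = 2: row 2 has {3,4,5,6}; col 6 has {1,3,4,5,6}; box has {3,4,5,6} → only 2 remains.
r3c4 = 2: row 3 has {1,5,6}; col 4 has {3,4,6}; box has {1,6} → only 2 remains.
r4c1 = 6: row 4 has {1,2}; col 1 has {1,2,3,4,5}; box has {1,2,5} → only 6 remains.
r4c2 = 3: row 4 has {1,2,6}; col 2 has {1,2,4,5,6}; box has {1,2,5,6} → only 3 remains.
r4c4 = 5: row 4 has {1,2,3,6}; col 4 has {2,3,4,6}; box has {1,2,6} → only 5 remains.
r4c5 = 4: row 4 has {1,2,3,5,6}; col 5 has {5}; box has {1,2,5,6} → only 4 remains.
r5c3 = 3: row 5 has {2,4,5}; col 3 has {1,2,5,6}; box has {1,2,4,5,6} → only 3 remains.
r5c4 = 1: row 5 has {2,3,4,5}; col 4 has {2,3,4,5,6}; box has {3,4,5} → only 1 remains.
r5c5 = 6: row 5 has {1,2,3,4,5}; col 5 has {4,5}; box has {1,3,4,5} → only 6 remains.
r6c5 = 2: row 6 has {1,3,4,5,6}; col 5 has {4,5,6}; box has {1,3,4,5,6} → only 2 remains.

2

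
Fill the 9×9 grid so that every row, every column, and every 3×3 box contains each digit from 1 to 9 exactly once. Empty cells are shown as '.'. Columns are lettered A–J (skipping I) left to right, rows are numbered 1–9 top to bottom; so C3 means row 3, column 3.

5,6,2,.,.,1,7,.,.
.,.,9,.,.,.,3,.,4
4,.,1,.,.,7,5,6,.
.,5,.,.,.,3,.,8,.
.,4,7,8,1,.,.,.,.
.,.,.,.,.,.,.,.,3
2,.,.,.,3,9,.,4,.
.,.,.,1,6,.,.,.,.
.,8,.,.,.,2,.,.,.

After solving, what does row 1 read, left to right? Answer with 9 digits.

H1 = 9: row 1 has {1,2,5,6,7}; col 8 has {4,6,8}; box has {3,4,5,6,7} → only 9 remains.
J1 = 8: row 1 has {1,2,5,6,7,9}; col 9 has {3,4}; box has {3,4,5,6,7,9} → only 8 remains.
B2 = 7: row 2 has {3,4,9}; col 2 has {4,5,6,8}; box has {1,2,4,5,6,9} → only 7 remains.
B3 = 3: row 3 has {1,4,5,6,7}; col 2 has {4,5,6,7,8}; box has {1,2,4,5,6,7,9} → only 3 remains.
J3 = 2: row 3 has {1,3,4,5,6,7}; col 9 has {3,4,8}; box has {3,4,5,6,7,8,9} → only 2 remains.
C4 = 6: row 4 has {3,5,8}; col 3 has {1,2,7,9}; box has {4,5,7} → only 6 remains.
C6 = 8: row 6 has {3}; col 3 has {1,2,6,7,9}; box has {4,5,6,7} → only 8 remains.
B7 = 1: row 7 has {2,3,4,9}; col 2 has {3,4,5,6,7,8}; box has {2,8} → only 1 remains.
C7 = 5: row 7 has {1,2,3,4,9}; col 3 has {1,2,6,7,8,9}; box has {1,2,8} → only 5 remains.
D7 = 7: row 7 has {1,2,3,4,5,9}; col 4 has {1,8}; box has {1,2,3,6,9} → only 7 remains.
J7 = 6: row 7 has {1,2,3,4,5,7,9}; col 9 has {2,3,4,8}; box has {4} → only 6 remains.
B8 = 9: row 8 has {1,6}; col 2 has {1,3,4,5,6,7,8}; box has {1,2,5,8} → only 9 remains.
E1 = 4: row 1 has {1,2,5,6,7,8,9}; col 5 has {1,3,6}; box has {1,7} → only 4 remains.
A2 = 8: row 2 has {3,4,7,9}; col 1 has {2,4,5}; box has {1,2,3,4,5,6,7,9} → only 8 remains.
H2 = 1: row 2 has {3,4,7,8,9}; col 8 has {4,6,8,9}; box has {2,3,4,5,6,7,8,9} → only 1 remains.
D3 = 9: row 3 has {1,2,3,4,5,6,7}; col 4 has {1,7,8}; box has {1,4,7} → only 9 remains.
E3 = 8: row 3 has {1,2,3,4,5,6,7,9}; col 5 has {1,3,4,6}; box has {1,4,7,9} → only 8 remains.
B6 = 2: row 6 has {3,8}; col 2 has {1,3,4,5,6,7,8,9}; box has {4,5,6,7,8} → only 2 remains.
G7 = 8: row 7 has {1,2,3,4,5,6,7,9}; col 7 has {3,5,7}; box has {4,6} → only 8 remains.
G8 = 2: row 8 has {1,6,9}; col 7 has {3,5,7,8}; box has {4,6,8} → only 2 remains.
E9 = 5: row 9 has {2,8}; col 5 has {1,3,4,6,8}; box has {1,2,3,6,7,9} → only 5 remains.
D1 = 3: row 1 has {1,2,4,5,6,7,8,9}; col 4 has {1,7,8,9}; box has {1,4,7,8,9} → only 3 remains.

562341798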